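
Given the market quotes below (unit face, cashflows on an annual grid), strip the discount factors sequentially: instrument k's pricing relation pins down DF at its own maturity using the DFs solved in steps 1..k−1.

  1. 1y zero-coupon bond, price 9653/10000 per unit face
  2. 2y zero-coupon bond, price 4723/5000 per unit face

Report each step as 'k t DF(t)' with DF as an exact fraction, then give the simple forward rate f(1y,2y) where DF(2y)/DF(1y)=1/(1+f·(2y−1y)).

step 1 [1y] zero: DF = P = 9653/10000 ≈ 0.965300
step 2 [2y] zero: DF = P = 4723/5000 ≈ 0.944600

1 1 9653/10000
2 2 4723/5000
f(1y,2y) = ((9653/10000)/(4723/5000) − 1)/(1) = 207/9446 ≈ 2.1914%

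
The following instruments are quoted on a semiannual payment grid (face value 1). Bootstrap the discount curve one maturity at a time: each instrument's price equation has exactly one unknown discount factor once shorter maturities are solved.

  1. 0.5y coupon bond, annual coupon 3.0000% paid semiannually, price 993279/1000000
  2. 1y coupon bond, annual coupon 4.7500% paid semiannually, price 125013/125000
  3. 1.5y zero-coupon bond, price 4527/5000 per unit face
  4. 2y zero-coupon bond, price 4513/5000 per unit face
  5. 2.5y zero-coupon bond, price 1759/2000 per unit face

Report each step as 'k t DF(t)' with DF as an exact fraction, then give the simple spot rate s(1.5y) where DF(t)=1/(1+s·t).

step 1 [0.5y] bond c/2=3/200: DF=(993279/1000000 − 3/200·(0))/(1+3/200) = 4893/5000 ≈ 0.978600
step 2 [1y] bond c/2=19/800: DF=(125013/125000 − 19/800·(0.978600))/(1+19/800) = 4771/5000 ≈ 0.954200
step 3 [1.5y] zero: DF = P = 4527/5000 ≈ 0.905400
step 4 [2y] zero: DF = P = 4513/5000 ≈ 0.902600
step 5 [2.5y] zero: DF = P = 1759/2000 ≈ 0.879500

1 1/2 4893/5000
2 1 4771/5000
3 3/2 4527/5000
4 2 4513/5000
5 5/2 1759/2000
s(1.5y) = (1/(4527/5000) − 1)/(3/2) = 946/13581 ≈ 6.9656%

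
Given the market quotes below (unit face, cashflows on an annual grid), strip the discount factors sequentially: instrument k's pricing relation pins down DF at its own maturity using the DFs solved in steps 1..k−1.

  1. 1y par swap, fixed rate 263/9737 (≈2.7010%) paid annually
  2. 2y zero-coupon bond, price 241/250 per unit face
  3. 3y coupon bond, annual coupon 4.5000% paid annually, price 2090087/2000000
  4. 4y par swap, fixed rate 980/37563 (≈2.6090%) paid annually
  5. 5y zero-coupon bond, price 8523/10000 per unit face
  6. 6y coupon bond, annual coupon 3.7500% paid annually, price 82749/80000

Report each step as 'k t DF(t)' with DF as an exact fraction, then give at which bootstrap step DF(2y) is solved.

step 1 [1y] swap r/1=263/9737: DF=(1 − 263/9737·(0))/(1+263/9737) = 9737/10000 ≈ 0.973700
step 2 [2y] zero: DF = P = 241/250 ≈ 0.964000
step 3 [3y] bond c/1=9/200: DF=(2090087/2000000 − 9/200·(0.973700+0.964000))/(1+9/200) = 4583/5000 ≈ 0.916600
step 4 [4y] swap r/1=980/37563: DF=(1 − 980/37563·(0.973700+0.964000+0.916600))/(1+980/37563) = 451/500 ≈ 0.902000
step 5 [5y] zero: DF = P = 8523/10000 ≈ 0.852300
step 6 [6y] bond c/1=3/80: DF=(82749/80000 − 3/80·(0.973700+0.964000+0.916600+0.902000+0.852300))/(1+3/80) = 519/625 ≈ 0.830400

1 1 9737/10000
2 2 241/250
3 3 4583/5000
4 4 451/500
5 5 8523/10000
6 6 519/625
DF(2y) is solved at step 2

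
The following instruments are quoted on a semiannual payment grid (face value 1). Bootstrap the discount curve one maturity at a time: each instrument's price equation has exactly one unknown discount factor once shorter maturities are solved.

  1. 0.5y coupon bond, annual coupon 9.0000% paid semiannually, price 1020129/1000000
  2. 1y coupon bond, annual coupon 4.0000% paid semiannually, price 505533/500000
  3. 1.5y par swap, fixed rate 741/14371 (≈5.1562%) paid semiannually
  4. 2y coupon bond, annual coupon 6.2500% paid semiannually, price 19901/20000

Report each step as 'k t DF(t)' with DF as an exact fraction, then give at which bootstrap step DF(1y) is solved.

1 1/2 4881/5000
2 1 9721/10000
3 3/2 9259/10000
4 2 4389/5000
DF(1y) is solved at step 2

step 1 [0.5y] bond c/2=9/200: DF=(1020129/1000000 − 9/200·(0))/(1+9/200) = 4881/5000 ≈ 0.976200
step 2 [1y] bond c/2=1/50: DF=(505533/500000 − 1/50·(0.976200))/(1+1/50) = 9721/10000 ≈ 0.972100
step 3 [1.5y] swap r/2=741/28742: DF=(1 − 741/28742·(0.976200+0.972100))/(1+741/28742) = 9259/10000 ≈ 0.925900
step 4 [2y] bond c/2=1/32: DF=(19901/20000 − 1/32·(0.976200+0.972100+0.925900))/(1+1/32) = 4389/5000 ≈ 0.877800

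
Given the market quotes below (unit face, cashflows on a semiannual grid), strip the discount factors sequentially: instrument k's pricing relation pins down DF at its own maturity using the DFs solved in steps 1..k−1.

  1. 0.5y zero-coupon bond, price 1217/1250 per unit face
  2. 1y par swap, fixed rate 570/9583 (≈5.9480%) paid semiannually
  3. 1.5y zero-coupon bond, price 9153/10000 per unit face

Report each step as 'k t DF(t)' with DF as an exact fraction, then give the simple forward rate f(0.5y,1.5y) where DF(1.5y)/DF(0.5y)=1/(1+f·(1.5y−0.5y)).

step 1 [0.5y] zero: DF = P = 1217/1250 ≈ 0.973600
step 2 [1y] swap r/2=285/9583: DF=(1 − 285/9583·(0.973600))/(1+285/9583) = 943/1000 ≈ 0.943000
step 3 [1.5y] zero: DF = P = 9153/10000 ≈ 0.915300

1 1/2 1217/1250
2 1 943/1000
3 3/2 9153/10000
f(0.5y,1.5y) = ((1217/1250)/(9153/10000) − 1)/(1) = 583/9153 ≈ 6.3695%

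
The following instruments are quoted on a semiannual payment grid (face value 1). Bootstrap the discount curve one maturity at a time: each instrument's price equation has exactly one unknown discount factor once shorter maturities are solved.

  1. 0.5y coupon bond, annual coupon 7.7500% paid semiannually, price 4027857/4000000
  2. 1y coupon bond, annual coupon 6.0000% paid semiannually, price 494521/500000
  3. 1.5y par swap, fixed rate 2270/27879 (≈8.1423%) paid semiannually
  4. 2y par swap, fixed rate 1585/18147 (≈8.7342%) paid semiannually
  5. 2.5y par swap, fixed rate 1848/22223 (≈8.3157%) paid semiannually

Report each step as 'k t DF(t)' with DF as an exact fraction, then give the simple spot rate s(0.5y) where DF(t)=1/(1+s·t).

step 1 [0.5y] bond c/2=31/800: DF=(4027857/4000000 − 31/800·(0))/(1+31/800) = 4847/5000 ≈ 0.969400
step 2 [1y] bond c/2=3/100: DF=(494521/500000 − 3/100·(0.969400))/(1+3/100) = 233/250 ≈ 0.932000
step 3 [1.5y] swap r/2=1135/27879: DF=(1 − 1135/27879·(0.969400+0.932000))/(1+1135/27879) = 1773/2000 ≈ 0.886500
step 4 [2y] swap r/2=1585/36294: DF=(1 − 1585/36294·(0.969400+0.932000+0.886500))/(1+1585/36294) = 1683/2000 ≈ 0.841500
step 5 [2.5y] swap r/2=924/22223: DF=(1 − 924/22223·(0.969400+0.932000+0.886500+0.841500))/(1+924/22223) = 1019/1250 ≈ 0.815200

1 1/2 4847/5000
2 1 233/250
3 3/2 1773/2000
4 2 1683/2000
5 5/2 1019/1250
s(0.5y) = (1/(4847/5000) − 1)/(1/2) = 306/4847 ≈ 6.3132%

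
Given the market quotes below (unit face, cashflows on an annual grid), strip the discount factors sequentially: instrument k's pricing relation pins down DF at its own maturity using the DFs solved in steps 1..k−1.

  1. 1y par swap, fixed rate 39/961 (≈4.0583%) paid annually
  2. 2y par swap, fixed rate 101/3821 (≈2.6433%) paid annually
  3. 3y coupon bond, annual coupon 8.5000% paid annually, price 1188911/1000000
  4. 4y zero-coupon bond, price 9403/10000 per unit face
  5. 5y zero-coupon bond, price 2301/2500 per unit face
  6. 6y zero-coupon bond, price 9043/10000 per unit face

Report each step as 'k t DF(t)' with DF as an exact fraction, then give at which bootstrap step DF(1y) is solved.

1 1 961/1000
2 2 1899/2000
3 3 9461/10000
4 4 9403/10000
5 5 2301/2500
6 6 9043/10000
DF(1y) is solved at step 1

step 1 [1y] swap r/1=39/961: DF=(1 − 39/961·(0))/(1+39/961) = 961/1000 ≈ 0.961000
step 2 [2y] swap r/1=101/3821: DF=(1 − 101/3821·(0.961000))/(1+101/3821) = 1899/2000 ≈ 0.949500
step 3 [3y] bond c/1=17/200: DF=(1188911/1000000 − 17/200·(0.961000+0.949500))/(1+17/200) = 9461/10000 ≈ 0.946100
step 4 [4y] zero: DF = P = 9403/10000 ≈ 0.940300
step 5 [5y] zero: DF = P = 2301/2500 ≈ 0.920400
step 6 [6y] zero: DF = P = 9043/10000 ≈ 0.904300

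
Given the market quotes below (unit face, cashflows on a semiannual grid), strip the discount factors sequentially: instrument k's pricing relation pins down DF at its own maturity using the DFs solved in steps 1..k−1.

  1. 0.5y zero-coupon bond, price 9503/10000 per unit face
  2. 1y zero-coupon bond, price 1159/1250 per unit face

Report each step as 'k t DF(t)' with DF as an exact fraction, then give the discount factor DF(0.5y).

1 1/2 9503/10000
2 1 1159/1250
DF(0.5y) = 9503/10000 ≈ 0.950300

step 1 [0.5y] zero: DF = P = 9503/10000 ≈ 0.950300
step 2 [1y] zero: DF = P = 1159/1250 ≈ 0.927200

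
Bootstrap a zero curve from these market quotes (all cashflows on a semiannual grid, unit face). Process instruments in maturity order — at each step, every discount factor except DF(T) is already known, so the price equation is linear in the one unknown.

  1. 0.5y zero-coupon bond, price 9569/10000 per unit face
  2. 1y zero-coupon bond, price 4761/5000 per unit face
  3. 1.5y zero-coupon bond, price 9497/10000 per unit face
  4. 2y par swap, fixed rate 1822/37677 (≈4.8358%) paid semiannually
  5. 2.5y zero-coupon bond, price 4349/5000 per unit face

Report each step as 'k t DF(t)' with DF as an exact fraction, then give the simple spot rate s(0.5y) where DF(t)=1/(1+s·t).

1 1/2 9569/10000
2 1 4761/5000
3 3/2 9497/10000
4 2 9089/10000
5 5/2 4349/5000
s(0.5y) = (1/(9569/10000) − 1)/(1/2) = 862/9569 ≈ 9.0083%

step 1 [0.5y] zero: DF = P = 9569/10000 ≈ 0.956900
step 2 [1y] zero: DF = P = 4761/5000 ≈ 0.952200
step 3 [1.5y] zero: DF = P = 9497/10000 ≈ 0.949700
step 4 [2y] swap r/2=911/37677: DF=(1 − 911/37677·(0.956900+0.952200+0.949700))/(1+911/37677) = 9089/10000 ≈ 0.908900
step 5 [2.5y] zero: DF = P = 4349/5000 ≈ 0.869800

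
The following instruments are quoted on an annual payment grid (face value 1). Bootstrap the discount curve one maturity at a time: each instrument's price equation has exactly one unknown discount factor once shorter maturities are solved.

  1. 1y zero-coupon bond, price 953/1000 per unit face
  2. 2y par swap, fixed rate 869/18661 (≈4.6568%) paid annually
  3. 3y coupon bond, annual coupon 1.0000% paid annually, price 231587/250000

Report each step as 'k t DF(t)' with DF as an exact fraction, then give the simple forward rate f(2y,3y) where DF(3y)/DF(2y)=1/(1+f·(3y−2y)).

1 1 953/1000
2 2 9131/10000
3 3 8987/10000
f(2y,3y) = ((9131/10000)/(8987/10000) − 1)/(1) = 144/8987 ≈ 1.6023%

step 1 [1y] zero: DF = P = 953/1000 ≈ 0.953000
step 2 [2y] swap r/1=869/18661: DF=(1 − 869/18661·(0.953000))/(1+869/18661) = 9131/10000 ≈ 0.913100
step 3 [3y] bond c/1=1/100: DF=(231587/250000 − 1/100·(0.953000+0.913100))/(1+1/100) = 8987/10000 ≈ 0.898700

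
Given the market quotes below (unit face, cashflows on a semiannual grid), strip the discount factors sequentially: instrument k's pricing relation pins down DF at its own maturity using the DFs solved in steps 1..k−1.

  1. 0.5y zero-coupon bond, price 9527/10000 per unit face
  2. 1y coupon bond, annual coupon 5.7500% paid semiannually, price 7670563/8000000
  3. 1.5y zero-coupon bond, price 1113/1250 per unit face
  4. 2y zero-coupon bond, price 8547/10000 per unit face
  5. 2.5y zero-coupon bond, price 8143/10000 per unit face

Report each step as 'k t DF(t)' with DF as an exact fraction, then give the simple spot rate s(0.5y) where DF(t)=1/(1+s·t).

step 1 [0.5y] zero: DF = P = 9527/10000 ≈ 0.952700
step 2 [1y] bond c/2=23/800: DF=(7670563/8000000 − 23/800·(0.952700))/(1+23/800) = 4527/5000 ≈ 0.905400
step 3 [1.5y] zero: DF = P = 1113/1250 ≈ 0.890400
step 4 [2y] zero: DF = P = 8547/10000 ≈ 0.854700
step 5 [2.5y] zero: DF = P = 8143/10000 ≈ 0.814300

1 1/2 9527/10000
2 1 4527/5000
3 3/2 1113/1250
4 2 8547/10000
5 5/2 8143/10000
s(0.5y) = (1/(9527/10000) − 1)/(1/2) = 946/9527 ≈ 9.9297%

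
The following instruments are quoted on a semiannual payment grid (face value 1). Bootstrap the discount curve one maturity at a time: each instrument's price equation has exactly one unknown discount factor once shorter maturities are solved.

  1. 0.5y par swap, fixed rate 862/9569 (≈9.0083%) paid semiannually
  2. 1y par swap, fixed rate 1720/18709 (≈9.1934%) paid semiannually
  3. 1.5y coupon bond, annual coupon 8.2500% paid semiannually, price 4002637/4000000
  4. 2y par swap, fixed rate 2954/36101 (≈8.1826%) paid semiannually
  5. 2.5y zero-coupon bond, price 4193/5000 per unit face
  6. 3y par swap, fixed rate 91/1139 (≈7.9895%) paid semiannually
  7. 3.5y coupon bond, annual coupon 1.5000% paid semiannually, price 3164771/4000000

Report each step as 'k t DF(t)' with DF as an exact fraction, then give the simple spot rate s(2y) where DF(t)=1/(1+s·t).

1 1/2 9569/10000
2 1 457/500
3 3/2 8869/10000
4 2 8523/10000
5 5/2 4193/5000
6 3 7907/10000
7 7/2 7463/10000
s(2y) = (1/(8523/10000) − 1)/(2) = 1477/17046 ≈ 8.6648%

step 1 [0.5y] swap r/2=431/9569: DF=(1 − 431/9569·(0))/(1+431/9569) = 9569/10000 ≈ 0.956900
step 2 [1y] swap r/2=860/18709: DF=(1 − 860/18709·(0.956900))/(1+860/18709) = 457/500 ≈ 0.914000
step 3 [1.5y] bond c/2=33/800: DF=(4002637/4000000 − 33/800·(0.956900+0.914000))/(1+33/800) = 8869/10000 ≈ 0.886900
step 4 [2y] swap r/2=1477/36101: DF=(1 − 1477/36101·(0.956900+0.914000+0.886900))/(1+1477/36101) = 8523/10000 ≈ 0.852300
step 5 [2.5y] zero: DF = P = 4193/5000 ≈ 0.838600
step 6 [3y] swap r/2=91/2278: DF=(1 − 91/2278·(0.956900+0.914000+0.886900+0.852300+0.838600))/(1+91/2278) = 7907/10000 ≈ 0.790700
step 7 [3.5y] bond c/2=3/400: DF=(3164771/4000000 − 3/400·(0.956900+0.914000+0.886900+0.852300+0.838600+0.790700))/(1+3/400) = 7463/10000 ≈ 0.746300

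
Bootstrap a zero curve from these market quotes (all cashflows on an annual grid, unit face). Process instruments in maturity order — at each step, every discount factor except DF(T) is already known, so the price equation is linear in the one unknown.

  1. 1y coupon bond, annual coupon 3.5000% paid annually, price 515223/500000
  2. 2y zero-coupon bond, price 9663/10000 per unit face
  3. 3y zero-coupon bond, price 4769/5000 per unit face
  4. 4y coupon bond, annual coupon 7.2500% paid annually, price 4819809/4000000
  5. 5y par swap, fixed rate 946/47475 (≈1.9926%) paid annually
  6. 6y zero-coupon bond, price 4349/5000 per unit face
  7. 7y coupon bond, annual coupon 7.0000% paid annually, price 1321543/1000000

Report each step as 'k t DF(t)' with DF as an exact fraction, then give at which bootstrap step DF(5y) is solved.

1 1 2489/2500
2 2 9663/10000
3 3 4769/5000
4 4 579/625
5 5 4527/5000
6 6 4349/5000
7 7 2169/2500
DF(5y) is solved at step 5

step 1 [1y] bond c/1=7/200: DF=(515223/500000 − 7/200·(0))/(1+7/200) = 2489/2500 ≈ 0.995600
step 2 [2y] zero: DF = P = 9663/10000 ≈ 0.966300
step 3 [3y] zero: DF = P = 4769/5000 ≈ 0.953800
step 4 [4y] bond c/1=29/400: DF=(4819809/4000000 − 29/400·(0.995600+0.966300+0.953800))/(1+29/400) = 579/625 ≈ 0.926400
step 5 [5y] swap r/1=946/47475: DF=(1 − 946/47475·(0.995600+0.966300+0.953800+0.926400))/(1+946/47475) = 4527/5000 ≈ 0.905400
step 6 [6y] zero: DF = P = 4349/5000 ≈ 0.869800
step 7 [7y] bond c/1=7/100: DF=(1321543/1000000 − 7/100·(0.995600+0.966300+0.953800+0.926400+0.905400+0.869800))/(1+7/100) = 2169/2500 ≈ 0.867600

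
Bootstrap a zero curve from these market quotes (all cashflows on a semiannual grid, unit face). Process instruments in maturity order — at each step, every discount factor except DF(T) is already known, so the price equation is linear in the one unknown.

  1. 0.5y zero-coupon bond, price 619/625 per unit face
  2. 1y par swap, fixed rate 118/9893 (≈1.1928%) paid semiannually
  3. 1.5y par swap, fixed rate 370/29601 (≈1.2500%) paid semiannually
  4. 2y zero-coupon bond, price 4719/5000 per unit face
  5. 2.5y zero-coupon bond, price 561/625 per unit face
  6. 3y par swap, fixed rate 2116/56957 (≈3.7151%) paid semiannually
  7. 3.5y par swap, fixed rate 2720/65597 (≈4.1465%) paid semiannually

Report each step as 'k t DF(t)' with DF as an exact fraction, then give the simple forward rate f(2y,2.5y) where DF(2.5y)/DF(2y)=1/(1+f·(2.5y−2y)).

1 1/2 619/625
2 1 4941/5000
3 3/2 1963/2000
4 2 4719/5000
5 5/2 561/625
6 3 4471/5000
7 7/2 108/125
f(2y,2.5y) = ((4719/5000)/(561/625) − 1)/(1/2) = 7/68 ≈ 10.2941%

step 1 [0.5y] zero: DF = P = 619/625 ≈ 0.990400
step 2 [1y] swap r/2=59/9893: DF=(1 − 59/9893·(0.990400))/(1+59/9893) = 4941/5000 ≈ 0.988200
step 3 [1.5y] swap r/2=185/29601: DF=(1 − 185/29601·(0.990400+0.988200))/(1+185/29601) = 1963/2000 ≈ 0.981500
step 4 [2y] zero: DF = P = 4719/5000 ≈ 0.943800
step 5 [2.5y] zero: DF = P = 561/625 ≈ 0.897600
step 6 [3y] swap r/2=1058/56957: DF=(1 − 1058/56957·(0.990400+0.988200+0.981500+0.943800+0.897600))/(1+1058/56957) = 4471/5000 ≈ 0.894200
step 7 [3.5y] swap r/2=1360/65597: DF=(1 − 1360/65597·(0.990400+0.988200+0.981500+0.943800+0.897600+0.894200))/(1+1360/65597) = 108/125 ≈ 0.864000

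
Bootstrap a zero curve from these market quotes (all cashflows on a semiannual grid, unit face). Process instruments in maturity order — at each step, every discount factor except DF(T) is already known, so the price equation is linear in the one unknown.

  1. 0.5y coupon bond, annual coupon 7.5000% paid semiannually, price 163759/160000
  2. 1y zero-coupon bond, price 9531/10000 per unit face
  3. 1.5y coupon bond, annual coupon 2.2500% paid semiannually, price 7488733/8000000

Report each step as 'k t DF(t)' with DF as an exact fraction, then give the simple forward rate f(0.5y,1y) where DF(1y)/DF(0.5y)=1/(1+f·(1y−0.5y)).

1 1/2 1973/2000
2 1 9531/10000
3 3/2 9041/10000
f(0.5y,1y) = ((1973/2000)/(9531/10000) − 1)/(1/2) = 668/9531 ≈ 7.0087%

step 1 [0.5y] bond c/2=3/80: DF=(163759/160000 − 3/80·(0))/(1+3/80) = 1973/2000 ≈ 0.986500
step 2 [1y] zero: DF = P = 9531/10000 ≈ 0.953100
step 3 [1.5y] bond c/2=9/800: DF=(7488733/8000000 − 9/800·(0.986500+0.953100))/(1+9/800) = 9041/10000 ≈ 0.904100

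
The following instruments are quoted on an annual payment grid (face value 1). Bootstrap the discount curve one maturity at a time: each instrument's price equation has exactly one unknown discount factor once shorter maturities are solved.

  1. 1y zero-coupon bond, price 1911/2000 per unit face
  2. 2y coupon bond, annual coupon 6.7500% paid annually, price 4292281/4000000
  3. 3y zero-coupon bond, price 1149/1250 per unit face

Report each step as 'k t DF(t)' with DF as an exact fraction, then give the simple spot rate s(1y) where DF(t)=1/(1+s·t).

1 1 1911/2000
2 2 1181/1250
3 3 1149/1250
s(1y) = (1/(1911/2000) − 1)/(1) = 89/1911 ≈ 4.6572%

step 1 [1y] zero: DF = P = 1911/2000 ≈ 0.955500
step 2 [2y] bond c/1=27/400: DF=(4292281/4000000 − 27/400·(0.955500))/(1+27/400) = 1181/1250 ≈ 0.944800
step 3 [3y] zero: DF = P = 1149/1250 ≈ 0.919200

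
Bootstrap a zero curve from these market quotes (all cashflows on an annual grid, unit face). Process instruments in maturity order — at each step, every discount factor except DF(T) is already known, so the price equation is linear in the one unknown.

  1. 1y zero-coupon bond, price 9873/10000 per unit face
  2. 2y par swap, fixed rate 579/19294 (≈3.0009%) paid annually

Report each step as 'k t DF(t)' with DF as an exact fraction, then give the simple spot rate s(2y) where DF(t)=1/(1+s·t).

1 1 9873/10000
2 2 9421/10000
s(2y) = (1/(9421/10000) − 1)/(2) = 579/18842 ≈ 3.0729%

step 1 [1y] zero: DF = P = 9873/10000 ≈ 0.987300
step 2 [2y] swap r/1=579/19294: DF=(1 − 579/19294·(0.987300))/(1+579/19294) = 9421/10000 ≈ 0.942100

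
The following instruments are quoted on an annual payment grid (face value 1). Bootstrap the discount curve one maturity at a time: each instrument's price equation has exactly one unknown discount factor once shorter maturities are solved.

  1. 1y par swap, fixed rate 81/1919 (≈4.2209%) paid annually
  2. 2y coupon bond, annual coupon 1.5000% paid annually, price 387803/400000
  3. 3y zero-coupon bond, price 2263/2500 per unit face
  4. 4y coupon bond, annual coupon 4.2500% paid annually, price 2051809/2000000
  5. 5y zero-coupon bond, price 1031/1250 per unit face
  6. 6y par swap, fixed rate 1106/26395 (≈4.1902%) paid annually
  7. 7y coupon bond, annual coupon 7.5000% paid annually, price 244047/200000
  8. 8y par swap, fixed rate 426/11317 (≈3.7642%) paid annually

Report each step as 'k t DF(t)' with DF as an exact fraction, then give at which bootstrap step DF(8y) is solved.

step 1 [1y] swap r/1=81/1919: DF=(1 − 81/1919·(0))/(1+81/1919) = 1919/2000 ≈ 0.959500
step 2 [2y] bond c/1=3/200: DF=(387803/400000 − 3/200·(0.959500))/(1+3/200) = 941/1000 ≈ 0.941000
step 3 [3y] zero: DF = P = 2263/2500 ≈ 0.905200
step 4 [4y] bond c/1=17/400: DF=(2051809/2000000 − 17/400·(0.959500+0.941000+0.905200))/(1+17/400) = 8697/10000 ≈ 0.869700
step 5 [5y] zero: DF = P = 1031/1250 ≈ 0.824800
step 6 [6y] swap r/1=1106/26395: DF=(1 − 1106/26395·(0.959500+0.941000+0.905200+0.869700+0.824800))/(1+1106/26395) = 1947/2500 ≈ 0.778800
step 7 [7y] bond c/1=3/40: DF=(244047/200000 − 3/40·(0.959500+0.941000+0.905200+0.869700+0.824800+0.778800))/(1+3/40) = 1917/2500 ≈ 0.766800
step 8 [8y] swap r/1=426/11317: DF=(1 − 426/11317·(0.959500+0.941000+0.905200+0.869700+0.824800+0.778800+0.766800))/(1+426/11317) = 1861/2500 ≈ 0.744400

1 1 1919/2000
2 2 941/1000
3 3 2263/2500
4 4 8697/10000
5 5 1031/1250
6 6 1947/2500
7 7 1917/2500
8 8 1861/2500
DF(8y) is solved at step 8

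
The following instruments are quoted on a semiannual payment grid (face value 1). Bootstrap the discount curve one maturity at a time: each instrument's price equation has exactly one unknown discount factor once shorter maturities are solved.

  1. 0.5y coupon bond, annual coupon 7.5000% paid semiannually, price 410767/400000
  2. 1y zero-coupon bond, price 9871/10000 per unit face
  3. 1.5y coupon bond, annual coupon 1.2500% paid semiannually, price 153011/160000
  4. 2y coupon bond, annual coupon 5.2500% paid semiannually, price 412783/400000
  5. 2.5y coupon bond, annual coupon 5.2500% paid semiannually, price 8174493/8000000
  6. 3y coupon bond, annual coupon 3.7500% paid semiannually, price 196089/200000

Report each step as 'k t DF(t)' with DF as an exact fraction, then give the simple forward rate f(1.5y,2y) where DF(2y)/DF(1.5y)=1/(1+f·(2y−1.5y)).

1 1/2 4949/5000
2 1 9871/10000
3 3/2 9381/10000
4 2 931/1000
5 5/2 8973/10000
6 3 8751/10000
f(1.5y,2y) = ((9381/10000)/(931/1000) − 1)/(1/2) = 71/4655 ≈ 1.5252%

step 1 [0.5y] bond c/2=3/80: DF=(410767/400000 − 3/80·(0))/(1+3/80) = 4949/5000 ≈ 0.989800
step 2 [1y] zero: DF = P = 9871/10000 ≈ 0.987100
step 3 [1.5y] bond c/2=1/160: DF=(153011/160000 − 1/160·(0.989800+0.987100))/(1+1/160) = 9381/10000 ≈ 0.938100
step 4 [2y] bond c/2=21/800: DF=(412783/400000 − 21/800·(0.989800+0.987100+0.938100))/(1+21/800) = 931/1000 ≈ 0.931000
step 5 [2.5y] bond c/2=21/800: DF=(8174493/8000000 − 21/800·(0.989800+0.987100+0.938100+0.931000))/(1+21/800) = 8973/10000 ≈ 0.897300
step 6 [3y] bond c/2=3/160: DF=(196089/200000 − 3/160·(0.989800+0.987100+0.938100+0.931000+0.897300))/(1+3/160) = 8751/10000 ≈ 0.875100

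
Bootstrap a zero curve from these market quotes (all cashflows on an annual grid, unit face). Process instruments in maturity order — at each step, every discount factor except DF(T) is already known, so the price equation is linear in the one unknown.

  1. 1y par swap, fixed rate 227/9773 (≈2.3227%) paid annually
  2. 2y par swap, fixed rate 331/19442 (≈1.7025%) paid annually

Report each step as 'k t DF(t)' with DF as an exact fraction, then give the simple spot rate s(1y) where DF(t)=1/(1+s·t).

1 1 9773/10000
2 2 9669/10000
s(1y) = (1/(9773/10000) − 1)/(1) = 227/9773 ≈ 2.3227%

step 1 [1y] swap r/1=227/9773: DF=(1 − 227/9773·(0))/(1+227/9773) = 9773/10000 ≈ 0.977300
step 2 [2y] swap r/1=331/19442: DF=(1 − 331/19442·(0.977300))/(1+331/19442) = 9669/10000 ≈ 0.966900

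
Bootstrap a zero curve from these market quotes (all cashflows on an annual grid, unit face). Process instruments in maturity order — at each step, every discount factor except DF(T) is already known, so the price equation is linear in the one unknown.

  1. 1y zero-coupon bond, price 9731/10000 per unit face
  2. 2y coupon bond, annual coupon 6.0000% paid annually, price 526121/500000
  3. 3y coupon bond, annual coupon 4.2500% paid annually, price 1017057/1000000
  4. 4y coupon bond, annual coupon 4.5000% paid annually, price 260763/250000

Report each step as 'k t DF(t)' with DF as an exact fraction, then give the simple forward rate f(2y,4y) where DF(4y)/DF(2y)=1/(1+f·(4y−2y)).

1 1 9731/10000
2 2 586/625
3 3 8977/10000
4 4 2193/2500
f(2y,4y) = ((586/625)/(2193/2500) − 1)/(2) = 151/4386 ≈ 3.4428%

step 1 [1y] zero: DF = P = 9731/10000 ≈ 0.973100
step 2 [2y] bond c/1=3/50: DF=(526121/500000 − 3/50·(0.973100))/(1+3/50) = 586/625 ≈ 0.937600
step 3 [3y] bond c/1=17/400: DF=(1017057/1000000 − 17/400·(0.973100+0.937600))/(1+17/400) = 8977/10000 ≈ 0.897700
step 4 [4y] bond c/1=9/200: DF=(260763/250000 − 9/200·(0.973100+0.937600+0.897700))/(1+9/200) = 2193/2500 ≈ 0.877200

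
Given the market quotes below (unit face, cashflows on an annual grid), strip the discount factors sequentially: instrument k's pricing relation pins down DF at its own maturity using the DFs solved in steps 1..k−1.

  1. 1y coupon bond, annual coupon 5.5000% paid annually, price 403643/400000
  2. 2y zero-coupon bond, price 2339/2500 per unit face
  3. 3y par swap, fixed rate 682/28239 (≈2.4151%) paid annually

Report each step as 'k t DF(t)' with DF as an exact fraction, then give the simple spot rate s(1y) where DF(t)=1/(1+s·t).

step 1 [1y] bond c/1=11/200: DF=(403643/400000 − 11/200·(0))/(1+11/200) = 1913/2000 ≈ 0.956500
step 2 [2y] zero: DF = P = 2339/2500 ≈ 0.935600
step 3 [3y] swap r/1=682/28239: DF=(1 − 682/28239·(0.956500+0.935600))/(1+682/28239) = 4659/5000 ≈ 0.931800

1 1 1913/2000
2 2 2339/2500
3 3 4659/5000
s(1y) = (1/(1913/2000) − 1)/(1) = 87/1913 ≈ 4.5478%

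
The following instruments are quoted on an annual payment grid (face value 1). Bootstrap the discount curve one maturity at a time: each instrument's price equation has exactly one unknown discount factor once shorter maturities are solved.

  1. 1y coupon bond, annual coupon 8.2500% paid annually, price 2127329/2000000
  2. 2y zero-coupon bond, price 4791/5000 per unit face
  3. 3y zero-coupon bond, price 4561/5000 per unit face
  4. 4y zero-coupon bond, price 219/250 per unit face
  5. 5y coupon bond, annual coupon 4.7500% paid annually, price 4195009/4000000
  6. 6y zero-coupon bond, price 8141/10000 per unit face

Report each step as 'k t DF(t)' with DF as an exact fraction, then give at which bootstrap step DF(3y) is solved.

step 1 [1y] bond c/1=33/400: DF=(2127329/2000000 − 33/400·(0))/(1+33/400) = 4913/5000 ≈ 0.982600
step 2 [2y] zero: DF = P = 4791/5000 ≈ 0.958200
step 3 [3y] zero: DF = P = 4561/5000 ≈ 0.912200
step 4 [4y] zero: DF = P = 219/250 ≈ 0.876000
step 5 [5y] bond c/1=19/400: DF=(4195009/4000000 − 19/400·(0.982600+0.958200+0.912200+0.876000))/(1+19/400) = 8321/10000 ≈ 0.832100
step 6 [6y] zero: DF = P = 8141/10000 ≈ 0.814100

1 1 4913/5000
2 2 4791/5000
3 3 4561/5000
4 4 219/250
5 5 8321/10000
6 6 8141/10000
DF(3y) is solved at step 3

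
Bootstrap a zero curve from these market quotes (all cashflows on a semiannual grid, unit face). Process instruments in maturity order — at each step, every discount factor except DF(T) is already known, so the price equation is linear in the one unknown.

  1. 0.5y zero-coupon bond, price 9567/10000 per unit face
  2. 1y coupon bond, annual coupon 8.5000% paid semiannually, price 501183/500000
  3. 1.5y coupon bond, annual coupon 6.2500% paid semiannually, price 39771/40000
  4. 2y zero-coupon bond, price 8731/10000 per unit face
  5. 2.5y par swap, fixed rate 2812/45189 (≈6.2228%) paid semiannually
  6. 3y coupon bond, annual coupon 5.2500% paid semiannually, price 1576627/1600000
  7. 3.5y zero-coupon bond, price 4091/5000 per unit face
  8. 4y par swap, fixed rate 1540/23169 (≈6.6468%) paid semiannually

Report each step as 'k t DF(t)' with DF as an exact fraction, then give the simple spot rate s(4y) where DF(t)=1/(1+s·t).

1 1/2 9567/10000
2 1 369/400
3 3/2 567/625
4 2 8731/10000
5 5/2 4297/5000
6 3 4223/5000
7 7/2 4091/5000
8 4 769/1000
s(4y) = (1/(769/1000) − 1)/(4) = 231/3076 ≈ 7.5098%

step 1 [0.5y] zero: DF = P = 9567/10000 ≈ 0.956700
step 2 [1y] bond c/2=17/400: DF=(501183/500000 − 17/400·(0.956700))/(1+17/400) = 369/400 ≈ 0.922500
step 3 [1.5y] bond c/2=1/32: DF=(39771/40000 − 1/32·(0.956700+0.922500))/(1+1/32) = 567/625 ≈ 0.907200
step 4 [2y] zero: DF = P = 8731/10000 ≈ 0.873100
step 5 [2.5y] swap r/2=1406/45189: DF=(1 − 1406/45189·(0.956700+0.922500+0.907200+0.873100))/(1+1406/45189) = 4297/5000 ≈ 0.859400
step 6 [3y] bond c/2=21/800: DF=(1576627/1600000 − 21/800·(0.956700+0.922500+0.907200+0.873100+0.859400))/(1+21/800) = 4223/5000 ≈ 0.844600
step 7 [3.5y] zero: DF = P = 4091/5000 ≈ 0.818200
step 8 [4y] swap r/2=770/23169: DF=(1 − 770/23169·(0.956700+0.922500+0.907200+0.873100+0.859400+0.844600+0.818200))/(1+770/23169) = 769/1000 ≈ 0.769000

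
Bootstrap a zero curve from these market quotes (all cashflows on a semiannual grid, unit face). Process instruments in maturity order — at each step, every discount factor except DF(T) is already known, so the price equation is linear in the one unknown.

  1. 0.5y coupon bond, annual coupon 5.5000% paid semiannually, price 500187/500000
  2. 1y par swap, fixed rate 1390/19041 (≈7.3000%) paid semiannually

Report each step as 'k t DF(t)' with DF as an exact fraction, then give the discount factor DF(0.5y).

step 1 [0.5y] bond c/2=11/400: DF=(500187/500000 − 11/400·(0))/(1+11/400) = 1217/1250 ≈ 0.973600
step 2 [1y] swap r/2=695/19041: DF=(1 − 695/19041·(0.973600))/(1+695/19041) = 1861/2000 ≈ 0.930500

1 1/2 1217/1250
2 1 1861/2000
DF(0.5y) = 1217/1250 ≈ 0.973600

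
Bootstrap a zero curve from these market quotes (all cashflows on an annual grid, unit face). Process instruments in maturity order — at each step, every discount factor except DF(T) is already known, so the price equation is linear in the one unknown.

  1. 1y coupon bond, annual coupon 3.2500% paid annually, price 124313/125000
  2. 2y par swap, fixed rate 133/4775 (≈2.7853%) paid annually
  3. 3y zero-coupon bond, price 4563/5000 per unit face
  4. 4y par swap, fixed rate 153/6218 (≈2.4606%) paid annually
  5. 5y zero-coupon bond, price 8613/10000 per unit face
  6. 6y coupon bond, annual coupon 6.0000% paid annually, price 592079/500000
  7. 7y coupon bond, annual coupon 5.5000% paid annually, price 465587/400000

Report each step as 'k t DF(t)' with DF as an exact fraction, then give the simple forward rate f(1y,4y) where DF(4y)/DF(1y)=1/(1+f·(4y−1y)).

step 1 [1y] bond c/1=13/400: DF=(124313/125000 − 13/400·(0))/(1+13/400) = 602/625 ≈ 0.963200
step 2 [2y] swap r/1=133/4775: DF=(1 − 133/4775·(0.963200))/(1+133/4775) = 2367/2500 ≈ 0.946800
step 3 [3y] zero: DF = P = 4563/5000 ≈ 0.912600
step 4 [4y] swap r/1=153/6218: DF=(1 − 153/6218·(0.963200+0.946800+0.912600))/(1+153/6218) = 4541/5000 ≈ 0.908200
step 5 [5y] zero: DF = P = 8613/10000 ≈ 0.861300
step 6 [6y] bond c/1=3/50: DF=(592079/500000 − 3/50·(0.963200+0.946800+0.912600+0.908200+0.861300))/(1+3/50) = 2143/2500 ≈ 0.857200
step 7 [7y] bond c/1=11/200: DF=(465587/400000 − 11/200·(0.963200+0.946800+0.912600+0.908200+0.861300+0.857200))/(1+11/200) = 512/625 ≈ 0.819200

1 1 602/625
2 2 2367/2500
3 3 4563/5000
4 4 4541/5000
5 5 8613/10000
6 6 2143/2500
7 7 512/625
f(1y,4y) = ((602/625)/(4541/5000) − 1)/(3) = 275/13623 ≈ 2.0186%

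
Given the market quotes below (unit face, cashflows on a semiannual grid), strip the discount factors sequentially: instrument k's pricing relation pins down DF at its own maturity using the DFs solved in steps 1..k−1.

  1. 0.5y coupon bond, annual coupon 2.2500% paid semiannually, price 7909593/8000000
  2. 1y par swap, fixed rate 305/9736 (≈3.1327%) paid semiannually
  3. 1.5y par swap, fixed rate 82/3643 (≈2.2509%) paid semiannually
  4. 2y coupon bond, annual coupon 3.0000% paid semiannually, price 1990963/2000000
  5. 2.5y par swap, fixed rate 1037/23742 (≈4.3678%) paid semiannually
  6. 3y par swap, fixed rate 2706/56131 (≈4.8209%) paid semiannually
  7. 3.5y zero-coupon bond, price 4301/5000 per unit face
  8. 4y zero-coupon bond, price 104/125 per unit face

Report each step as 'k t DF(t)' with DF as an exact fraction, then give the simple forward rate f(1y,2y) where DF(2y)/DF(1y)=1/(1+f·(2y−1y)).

step 1 [0.5y] bond c/2=9/800: DF=(7909593/8000000 − 9/800·(0))/(1+9/800) = 9777/10000 ≈ 0.977700
step 2 [1y] swap r/2=305/19472: DF=(1 − 305/19472·(0.977700))/(1+305/19472) = 1939/2000 ≈ 0.969500
step 3 [1.5y] swap r/2=41/3643: DF=(1 − 41/3643·(0.977700+0.969500))/(1+41/3643) = 1209/1250 ≈ 0.967200
step 4 [2y] bond c/2=3/200: DF=(1990963/2000000 − 3/200·(0.977700+0.969500+0.967200))/(1+3/200) = 9377/10000 ≈ 0.937700
step 5 [2.5y] swap r/2=1037/47484: DF=(1 − 1037/47484·(0.977700+0.969500+0.967200+0.937700))/(1+1037/47484) = 8963/10000 ≈ 0.896300
step 6 [3y] swap r/2=1353/56131: DF=(1 − 1353/56131·(0.977700+0.969500+0.967200+0.937700+0.896300))/(1+1353/56131) = 8647/10000 ≈ 0.864700
step 7 [3.5y] zero: DF = P = 4301/5000 ≈ 0.860200
step 8 [4y] zero: DF = P = 104/125 ≈ 0.832000

1 1/2 9777/10000
2 1 1939/2000
3 3/2 1209/1250
4 2 9377/10000
5 5/2 8963/10000
6 3 8647/10000
7 7/2 4301/5000
8 4 104/125
f(1y,2y) = ((1939/2000)/(9377/10000) − 1)/(1) = 318/9377 ≈ 3.3913%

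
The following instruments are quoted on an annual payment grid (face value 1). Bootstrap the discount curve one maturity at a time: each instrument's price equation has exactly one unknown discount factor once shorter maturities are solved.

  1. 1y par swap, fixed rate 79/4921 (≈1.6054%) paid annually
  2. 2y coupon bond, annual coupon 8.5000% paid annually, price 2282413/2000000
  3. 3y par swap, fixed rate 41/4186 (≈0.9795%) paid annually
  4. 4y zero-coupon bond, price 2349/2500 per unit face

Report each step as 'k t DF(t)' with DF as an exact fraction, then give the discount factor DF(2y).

1 1 4921/5000
2 2 9747/10000
3 3 9713/10000
4 4 2349/2500
DF(2y) = 9747/10000 ≈ 0.974700

step 1 [1y] swap r/1=79/4921: DF=(1 − 79/4921·(0))/(1+79/4921) = 4921/5000 ≈ 0.984200
step 2 [2y] bond c/1=17/200: DF=(2282413/2000000 − 17/200·(0.984200))/(1+17/200) = 9747/10000 ≈ 0.974700
step 3 [3y] swap r/1=41/4186: DF=(1 − 41/4186·(0.984200+0.974700))/(1+41/4186) = 9713/10000 ≈ 0.971300
step 4 [4y] zero: DF = P = 2349/2500 ≈ 0.939600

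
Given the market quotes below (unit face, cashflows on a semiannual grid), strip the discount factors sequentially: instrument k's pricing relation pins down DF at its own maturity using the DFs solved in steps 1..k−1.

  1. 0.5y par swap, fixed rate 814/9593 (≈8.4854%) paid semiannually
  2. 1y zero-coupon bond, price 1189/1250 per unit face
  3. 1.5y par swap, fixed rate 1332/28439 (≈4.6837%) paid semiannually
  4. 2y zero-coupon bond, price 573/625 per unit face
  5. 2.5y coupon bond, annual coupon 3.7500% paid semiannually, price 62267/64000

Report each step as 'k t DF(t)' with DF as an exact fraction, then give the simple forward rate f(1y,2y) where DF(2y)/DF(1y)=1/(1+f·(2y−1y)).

step 1 [0.5y] swap r/2=407/9593: DF=(1 − 407/9593·(0))/(1+407/9593) = 9593/10000 ≈ 0.959300
step 2 [1y] zero: DF = P = 1189/1250 ≈ 0.951200
step 3 [1.5y] swap r/2=666/28439: DF=(1 − 666/28439·(0.959300+0.951200))/(1+666/28439) = 4667/5000 ≈ 0.933400
step 4 [2y] zero: DF = P = 573/625 ≈ 0.916800
step 5 [2.5y] bond c/2=3/160: DF=(62267/64000 − 3/160·(0.959300+0.951200+0.933400+0.916800))/(1+3/160) = 4429/5000 ≈ 0.885800

1 1/2 9593/10000
2 1 1189/1250
3 3/2 4667/5000
4 2 573/625
5 5/2 4429/5000
f(1y,2y) = ((1189/1250)/(573/625) − 1)/(1) = 43/1146 ≈ 3.7522%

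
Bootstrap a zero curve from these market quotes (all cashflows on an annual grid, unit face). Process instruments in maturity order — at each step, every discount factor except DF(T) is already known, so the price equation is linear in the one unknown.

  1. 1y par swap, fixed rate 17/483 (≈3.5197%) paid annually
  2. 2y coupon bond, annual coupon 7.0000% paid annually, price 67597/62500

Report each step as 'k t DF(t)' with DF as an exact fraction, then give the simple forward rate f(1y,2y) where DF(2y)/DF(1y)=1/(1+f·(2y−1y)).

step 1 [1y] swap r/1=17/483: DF=(1 − 17/483·(0))/(1+17/483) = 483/500 ≈ 0.966000
step 2 [2y] bond c/1=7/100: DF=(67597/62500 − 7/100·(0.966000))/(1+7/100) = 2369/2500 ≈ 0.947600

1 1 483/500
2 2 2369/2500
f(1y,2y) = ((483/500)/(2369/2500) − 1)/(1) = 2/103 ≈ 1.9417%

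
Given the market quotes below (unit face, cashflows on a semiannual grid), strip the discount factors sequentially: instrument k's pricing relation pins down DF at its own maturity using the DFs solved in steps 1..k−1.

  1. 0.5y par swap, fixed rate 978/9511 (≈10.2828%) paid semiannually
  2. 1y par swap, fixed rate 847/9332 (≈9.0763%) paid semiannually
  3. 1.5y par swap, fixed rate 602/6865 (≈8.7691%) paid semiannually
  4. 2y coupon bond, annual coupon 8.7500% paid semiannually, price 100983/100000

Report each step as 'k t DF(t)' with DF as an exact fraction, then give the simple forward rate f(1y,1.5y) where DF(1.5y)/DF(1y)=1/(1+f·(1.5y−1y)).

step 1 [0.5y] swap r/2=489/9511: DF=(1 − 489/9511·(0))/(1+489/9511) = 9511/10000 ≈ 0.951100
step 2 [1y] swap r/2=847/18664: DF=(1 − 847/18664·(0.951100))/(1+847/18664) = 9153/10000 ≈ 0.915300
step 3 [1.5y] swap r/2=301/6865: DF=(1 − 301/6865·(0.951100+0.915300))/(1+301/6865) = 2199/2500 ≈ 0.879600
step 4 [2y] bond c/2=7/160: DF=(100983/100000 − 7/160·(0.951100+0.915300+0.879600))/(1+7/160) = 2131/2500 ≈ 0.852400

1 1/2 9511/10000
2 1 9153/10000
3 3/2 2199/2500
4 2 2131/2500
f(1y,1.5y) = ((9153/10000)/(2199/2500) − 1)/(1/2) = 119/1466 ≈ 8.1173%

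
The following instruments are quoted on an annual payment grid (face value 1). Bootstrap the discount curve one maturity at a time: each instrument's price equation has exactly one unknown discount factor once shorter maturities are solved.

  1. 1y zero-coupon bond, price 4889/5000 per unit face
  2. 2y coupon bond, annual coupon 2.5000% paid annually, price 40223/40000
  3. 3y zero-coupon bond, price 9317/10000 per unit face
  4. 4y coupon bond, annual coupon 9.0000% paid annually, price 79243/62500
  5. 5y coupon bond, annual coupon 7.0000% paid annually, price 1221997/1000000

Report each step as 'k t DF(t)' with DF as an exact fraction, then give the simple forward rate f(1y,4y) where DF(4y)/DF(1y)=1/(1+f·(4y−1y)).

step 1 [1y] zero: DF = P = 4889/5000 ≈ 0.977800
step 2 [2y] bond c/1=1/40: DF=(40223/40000 − 1/40·(0.977800))/(1+1/40) = 2393/2500 ≈ 0.957200
step 3 [3y] zero: DF = P = 9317/10000 ≈ 0.931700
step 4 [4y] bond c/1=9/100: DF=(79243/62500 − 9/100·(0.977800+0.957200+0.931700))/(1+9/100) = 1853/2000 ≈ 0.926500
step 5 [5y] bond c/1=7/100: DF=(1221997/1000000 − 7/100·(0.977800+0.957200+0.931700+0.926500))/(1+7/100) = 8939/10000 ≈ 0.893900

1 1 4889/5000
2 2 2393/2500
3 3 9317/10000
4 4 1853/2000
5 5 8939/10000
f(1y,4y) = ((4889/5000)/(1853/2000) − 1)/(3) = 171/9265 ≈ 1.8457%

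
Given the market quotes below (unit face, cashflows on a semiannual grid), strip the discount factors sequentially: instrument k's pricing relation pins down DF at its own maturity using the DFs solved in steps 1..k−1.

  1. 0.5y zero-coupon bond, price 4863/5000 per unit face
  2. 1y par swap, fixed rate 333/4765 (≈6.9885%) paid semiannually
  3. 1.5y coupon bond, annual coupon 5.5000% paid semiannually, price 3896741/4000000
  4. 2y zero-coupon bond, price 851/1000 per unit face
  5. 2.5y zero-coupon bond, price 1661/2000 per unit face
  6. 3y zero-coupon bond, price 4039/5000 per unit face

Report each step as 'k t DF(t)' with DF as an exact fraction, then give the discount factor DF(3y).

1 1/2 4863/5000
2 1 4667/5000
3 3/2 8971/10000
4 2 851/1000
5 5/2 1661/2000
6 3 4039/5000
DF(3y) = 4039/5000 ≈ 0.807800

step 1 [0.5y] zero: DF = P = 4863/5000 ≈ 0.972600
step 2 [1y] swap r/2=333/9530: DF=(1 − 333/9530·(0.972600))/(1+333/9530) = 4667/5000 ≈ 0.933400
step 3 [1.5y] bond c/2=11/400: DF=(3896741/4000000 − 11/400·(0.972600+0.933400))/(1+11/400) = 8971/10000 ≈ 0.897100
step 4 [2y] zero: DF = P = 851/1000 ≈ 0.851000
step 5 [2.5y] zero: DF = P = 1661/2000 ≈ 0.830500
step 6 [3y] zero: DF = P = 4039/5000 ≈ 0.807800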